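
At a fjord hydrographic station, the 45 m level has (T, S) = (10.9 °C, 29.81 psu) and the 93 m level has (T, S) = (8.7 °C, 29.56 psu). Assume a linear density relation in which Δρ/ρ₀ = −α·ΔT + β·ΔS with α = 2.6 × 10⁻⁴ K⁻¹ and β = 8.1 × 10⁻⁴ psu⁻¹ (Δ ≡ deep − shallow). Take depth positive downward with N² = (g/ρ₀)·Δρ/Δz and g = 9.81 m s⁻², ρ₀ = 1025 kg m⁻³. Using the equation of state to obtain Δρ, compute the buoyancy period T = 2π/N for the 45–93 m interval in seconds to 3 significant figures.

723 s

ΔT = -2.2 K, ΔS = -0.25 psu (deep − shallow).
Δρ/ρ₀ = −αΔT + βΔS = 5.72 × 10⁻⁴ − 2.025 × 10⁻⁴ = 3.695 × 10⁻⁴, so Δρ ≈ 0.3787 kg m⁻³.
N² = (g/ρ₀)·Δρ/Δz = g·(Δρ/ρ₀)/Δz = 9.81 × 3.695 × 10⁻⁴ / 48 = 7.5517 × 10⁻⁵ s⁻².
N = √(7.5517 × 10⁻⁵) = 8.6901 × 10⁻³ rad s⁻¹ → T = 2π/N = 723.03 s ≈ 723 s.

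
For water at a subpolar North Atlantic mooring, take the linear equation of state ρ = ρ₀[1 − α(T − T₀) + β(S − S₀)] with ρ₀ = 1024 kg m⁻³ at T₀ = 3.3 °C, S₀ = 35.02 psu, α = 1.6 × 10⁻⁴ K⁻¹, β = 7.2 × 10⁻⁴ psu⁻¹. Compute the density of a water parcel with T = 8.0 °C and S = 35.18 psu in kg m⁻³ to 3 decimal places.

T − T₀ = +4.7 K, S − S₀ = +0.16 psu.
Bracket = 1 − α·(+4.7) + β·(+0.16) = 1 + (-6.368 × 10⁻⁴) = 0.9993632.
ρ = 1024 × 0.9993632 = 1023.348 kg m⁻³.

1023.348 kg m⁻³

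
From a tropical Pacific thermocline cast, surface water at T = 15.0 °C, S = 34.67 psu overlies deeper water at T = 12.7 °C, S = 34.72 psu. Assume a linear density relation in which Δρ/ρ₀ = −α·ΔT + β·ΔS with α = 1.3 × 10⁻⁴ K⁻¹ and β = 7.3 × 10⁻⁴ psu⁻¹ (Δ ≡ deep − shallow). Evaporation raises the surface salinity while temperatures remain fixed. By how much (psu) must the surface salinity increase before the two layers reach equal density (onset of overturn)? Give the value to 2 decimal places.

Neutral buoyancy requires −α(T_deep − T_surf) + β(S_deep − S_surf′) = 0.
S_surf′ = S_deep − (α/β)·ΔT = 34.72 − (1.3 × 10⁻⁴/7.3 × 10⁻⁴)·(-2.3) = 35.1296 psu.
Increase required: 35.1296 − 34.67 = 0.4596 psu.

0.46 psu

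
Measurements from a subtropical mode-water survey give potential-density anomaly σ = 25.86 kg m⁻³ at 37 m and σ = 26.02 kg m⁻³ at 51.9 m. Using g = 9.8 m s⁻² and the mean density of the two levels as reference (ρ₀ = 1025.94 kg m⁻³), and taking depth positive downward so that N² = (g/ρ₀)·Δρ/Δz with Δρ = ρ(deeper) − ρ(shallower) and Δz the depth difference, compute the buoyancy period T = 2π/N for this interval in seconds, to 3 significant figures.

Δρ = 1026.02 − 1025.86 = 0.16 kg m⁻³ over Δz = 51.9 − 37 = 14.9 m.
N² = (9.8/1025.94) × (0.16/14.9) = 1.0257 × 10⁻⁴ s⁻².
N = √(1.0257 × 10⁻⁴) = 0.010128 rad s⁻¹, so T = 2π/N = 620.38 s ≈ 620 s.

620 s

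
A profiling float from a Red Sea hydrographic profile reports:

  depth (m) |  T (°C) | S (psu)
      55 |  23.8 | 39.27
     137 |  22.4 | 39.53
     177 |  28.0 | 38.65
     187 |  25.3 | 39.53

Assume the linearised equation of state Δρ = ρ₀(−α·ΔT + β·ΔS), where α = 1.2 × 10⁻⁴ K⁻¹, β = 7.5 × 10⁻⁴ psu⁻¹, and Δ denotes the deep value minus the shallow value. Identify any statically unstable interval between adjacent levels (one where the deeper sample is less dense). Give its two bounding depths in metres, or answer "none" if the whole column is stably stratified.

137–177 m

Evaluate Δρ/ρ₀ = −αΔT + βΔS across each adjacent pair:
  55–137 m: −αΔT+βΔS = −(1.2 × 10⁻⁴)(-1.4)+(7.5 × 10⁻⁴)(+0.26) = 3.6 × 10⁻⁴ → stable
  137–177 m: −αΔT+βΔS = −(1.2 × 10⁻⁴)(+5.6)+(7.5 × 10⁻⁴)(-0.88) = -1.3 × 10⁻³ → UNSTABLE
  177–187 m: −αΔT+βΔS = −(1.2 × 10⁻⁴)(-2.7)+(7.5 × 10⁻⁴)(+0.88) = 9.8 × 10⁻⁴ → stable
The 137–177 m interval has Δρ < 0: lighter water underlies denser water.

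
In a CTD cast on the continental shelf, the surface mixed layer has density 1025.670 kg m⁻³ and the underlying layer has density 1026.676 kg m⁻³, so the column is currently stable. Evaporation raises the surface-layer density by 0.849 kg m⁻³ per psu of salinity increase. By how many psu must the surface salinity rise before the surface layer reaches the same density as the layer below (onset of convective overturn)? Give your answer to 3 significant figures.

1.18 psu

Density deficit of the surface layer: 1026.676 − 1025.670 = 1.006 kg m⁻³.
Required change = 1.006 / 0.849 = 1.18 psu.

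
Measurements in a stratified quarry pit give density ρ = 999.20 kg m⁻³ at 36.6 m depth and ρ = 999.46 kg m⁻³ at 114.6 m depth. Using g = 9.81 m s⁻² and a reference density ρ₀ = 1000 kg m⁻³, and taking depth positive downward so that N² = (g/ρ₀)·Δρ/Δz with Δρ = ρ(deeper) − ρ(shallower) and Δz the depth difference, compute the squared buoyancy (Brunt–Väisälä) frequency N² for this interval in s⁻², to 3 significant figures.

3.27 × 10⁻⁵ s⁻²

Δρ = 999.46 − 999.20 = 0.26 kg m⁻³ over Δz = 114.6 − 36.6 = 78 m.
N² = (9.81/1000) × (0.26/78) = 3.2700 × 10⁻⁵ s⁻² ≈ 3.27 × 10⁻⁵ s⁻².
N² > 0, so the interval is statically stable.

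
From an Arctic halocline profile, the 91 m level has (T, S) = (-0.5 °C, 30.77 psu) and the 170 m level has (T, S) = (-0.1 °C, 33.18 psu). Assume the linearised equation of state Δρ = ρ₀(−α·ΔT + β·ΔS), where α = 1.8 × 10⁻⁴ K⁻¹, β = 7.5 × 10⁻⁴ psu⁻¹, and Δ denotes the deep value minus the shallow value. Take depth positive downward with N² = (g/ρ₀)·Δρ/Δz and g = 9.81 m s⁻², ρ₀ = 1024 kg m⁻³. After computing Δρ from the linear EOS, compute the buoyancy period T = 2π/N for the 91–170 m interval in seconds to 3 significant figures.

ΔT = +0.4 K, ΔS = +2.41 psu (deep − shallow).
Δρ/ρ₀ = −αΔT + βΔS = -7.20 × 10⁻⁵ + 1.8075 × 10⁻³ = 1.7355 × 10⁻³, so Δρ ≈ 1.777 kg m⁻³.
N² = (g/ρ₀)·Δρ/Δz = g·(Δρ/ρ₀)/Δz = 9.81 × 1.7355 × 10⁻³ / 79 = 2.1551 × 10⁻⁴ s⁻².
N = √(2.1551 × 10⁻⁴) = 0.014680 rad s⁻¹ → T = 2π/N = 428.01 s ≈ 428 s.

428 s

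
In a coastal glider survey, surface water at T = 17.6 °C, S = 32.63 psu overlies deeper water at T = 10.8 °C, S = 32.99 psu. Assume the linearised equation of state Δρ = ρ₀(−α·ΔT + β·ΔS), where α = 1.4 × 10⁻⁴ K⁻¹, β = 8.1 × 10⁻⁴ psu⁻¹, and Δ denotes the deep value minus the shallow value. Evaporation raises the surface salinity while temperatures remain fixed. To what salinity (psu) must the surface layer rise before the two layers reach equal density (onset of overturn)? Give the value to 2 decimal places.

Neutral buoyancy requires −α(T_deep − T_surf) + β(S_deep − S_surf′) = 0.
S_surf′ = S_deep − (α/β)·ΔT = 32.99 − (1.4 × 10⁻⁴/8.1 × 10⁻⁴)·(-6.8) = 34.1653 psu.
Increase required: 34.1653 − 32.63 = 1.5353 psu.

34.17 psu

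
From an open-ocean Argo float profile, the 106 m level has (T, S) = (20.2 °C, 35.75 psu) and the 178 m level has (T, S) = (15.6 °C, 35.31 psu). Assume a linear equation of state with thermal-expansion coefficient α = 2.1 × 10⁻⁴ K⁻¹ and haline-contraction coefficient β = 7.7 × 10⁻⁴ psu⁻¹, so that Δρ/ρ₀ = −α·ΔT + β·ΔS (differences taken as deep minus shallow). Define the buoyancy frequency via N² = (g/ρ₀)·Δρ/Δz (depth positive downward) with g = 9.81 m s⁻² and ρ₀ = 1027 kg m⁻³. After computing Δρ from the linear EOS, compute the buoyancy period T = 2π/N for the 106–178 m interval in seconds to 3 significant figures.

ΔT = -4.6 K, ΔS = -0.44 psu (deep − shallow).
Δρ/ρ₀ = −αΔT + βΔS = 9.66 × 10⁻⁴ − 3.388 × 10⁻⁴ = 6.272 × 10⁻⁴, so Δρ ≈ 0.6441 kg m⁻³.
N² = (g/ρ₀)·Δρ/Δz = g·(Δρ/ρ₀)/Δz = 9.81 × 6.272 × 10⁻⁴ / 72 = 8.5456 × 10⁻⁵ s⁻².
N = √(8.5456 × 10⁻⁵) = 9.2442 × 10⁻³ rad s⁻¹ → T = 2π/N = 679.69 s ≈ 680 s.

680 s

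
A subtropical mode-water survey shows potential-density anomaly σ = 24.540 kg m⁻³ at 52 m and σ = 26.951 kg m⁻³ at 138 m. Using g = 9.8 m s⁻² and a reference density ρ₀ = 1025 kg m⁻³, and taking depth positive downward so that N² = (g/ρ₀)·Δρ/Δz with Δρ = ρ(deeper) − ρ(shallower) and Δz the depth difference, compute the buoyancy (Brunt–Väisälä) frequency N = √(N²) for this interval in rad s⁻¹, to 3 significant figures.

Δρ = 1026.951 − 1024.540 = 2.411 kg m⁻³ over Δz = 138 − 52 = 86 m.
N² = (9.8/1025) × (2.411/86) = 2.6804 × 10⁻⁴ s⁻².
N = √(2.6804 × 10⁻⁴) = 0.016372 rad s⁻¹ ≈ 0.0164 rad s⁻¹.

0.0164 rad s⁻¹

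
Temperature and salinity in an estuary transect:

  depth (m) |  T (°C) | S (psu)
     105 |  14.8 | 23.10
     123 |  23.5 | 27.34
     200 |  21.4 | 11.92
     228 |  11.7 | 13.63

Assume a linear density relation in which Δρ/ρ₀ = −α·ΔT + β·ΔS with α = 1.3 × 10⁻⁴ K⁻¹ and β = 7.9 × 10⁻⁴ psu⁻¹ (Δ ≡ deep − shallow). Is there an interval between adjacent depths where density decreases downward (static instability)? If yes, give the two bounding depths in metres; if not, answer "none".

123–200 m

Evaluate Δρ/ρ₀ = −αΔT + βΔS across each adjacent pair:
  105–123 m: −αΔT+βΔS = −(1.3 × 10⁻⁴)(+8.7)+(7.9 × 10⁻⁴)(+4.24) = 2.2 × 10⁻³ → stable
  123–200 m: −αΔT+βΔS = −(1.3 × 10⁻⁴)(-2.1)+(7.9 × 10⁻⁴)(-15.42) = -0.012 → UNSTABLE
  200–228 m: −αΔT+βΔS = −(1.3 × 10⁻⁴)(-9.7)+(7.9 × 10⁻⁴)(+1.71) = 2.6 × 10⁻³ → stable
The 123–200 m interval has Δρ < 0: lighter water underlies denser water.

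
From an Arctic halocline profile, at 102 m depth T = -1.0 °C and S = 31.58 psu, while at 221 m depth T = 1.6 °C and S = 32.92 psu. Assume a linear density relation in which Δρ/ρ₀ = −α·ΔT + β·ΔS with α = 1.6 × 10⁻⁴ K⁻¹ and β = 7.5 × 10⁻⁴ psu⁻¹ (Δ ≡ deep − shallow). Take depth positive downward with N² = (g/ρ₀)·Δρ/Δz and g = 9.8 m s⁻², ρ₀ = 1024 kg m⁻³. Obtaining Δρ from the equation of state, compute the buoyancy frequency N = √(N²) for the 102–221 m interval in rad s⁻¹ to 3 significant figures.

ΔT = +2.6 K, ΔS = +1.34 psu (deep − shallow).
Δρ/ρ₀ = −αΔT + βΔS = -4.16 × 10⁻⁴ + 1.005 × 10⁻³ = 5.89 × 10⁻⁴, so Δρ ≈ 0.6031 kg m⁻³.
N² = (g/ρ₀)·Δρ/Δz = g·(Δρ/ρ₀)/Δz = 9.8 × 5.89 × 10⁻⁴ / 119 = 4.8506 × 10⁻⁵ s⁻².
N = √(4.8506 × 10⁻⁵) = 6.9646 × 10⁻³ rad s⁻¹ ≈ 6.96 × 10⁻³ rad s⁻¹.

6.96 × 10⁻³ rad s⁻¹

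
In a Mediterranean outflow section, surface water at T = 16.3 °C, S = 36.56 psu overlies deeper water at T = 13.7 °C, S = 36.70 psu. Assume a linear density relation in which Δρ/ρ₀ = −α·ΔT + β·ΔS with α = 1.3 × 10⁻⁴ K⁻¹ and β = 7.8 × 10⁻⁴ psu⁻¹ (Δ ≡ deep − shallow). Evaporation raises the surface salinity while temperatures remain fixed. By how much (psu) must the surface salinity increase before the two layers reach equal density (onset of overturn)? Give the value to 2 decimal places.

0.57 psu

Neutral buoyancy requires −α(T_deep − T_surf) + β(S_deep − S_surf′) = 0.
S_surf′ = S_deep − (α/β)·ΔT = 36.70 − (1.3 × 10⁻⁴/7.8 × 10⁻⁴)·(-2.6) = 37.1333 psu.
Increase required: 37.1333 − 36.56 = 0.5733 psu.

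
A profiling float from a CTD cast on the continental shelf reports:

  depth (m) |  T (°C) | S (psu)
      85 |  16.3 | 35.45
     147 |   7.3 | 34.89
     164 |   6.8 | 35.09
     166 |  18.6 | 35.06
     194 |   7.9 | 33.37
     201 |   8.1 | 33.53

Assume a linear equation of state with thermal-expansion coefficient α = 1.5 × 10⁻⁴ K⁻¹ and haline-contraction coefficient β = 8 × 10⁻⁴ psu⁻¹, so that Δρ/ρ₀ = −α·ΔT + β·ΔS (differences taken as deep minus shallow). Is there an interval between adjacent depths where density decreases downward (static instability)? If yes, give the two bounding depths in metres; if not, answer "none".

Evaluate Δρ/ρ₀ = −αΔT + βΔS across each adjacent pair:
  85–147 m: −αΔT+βΔS = −(1.5 × 10⁻⁴)(-9.0)+(8 × 10⁻⁴)(-0.56) = 9.0 × 10⁻⁴ → stable
  147–164 m: −αΔT+βΔS = −(1.5 × 10⁻⁴)(-0.5)+(8 × 10⁻⁴)(+0.20) = 2.4 × 10⁻⁴ → stable
  164–166 m: −αΔT+βΔS = −(1.5 × 10⁻⁴)(+11.8)+(8 × 10⁻⁴)(-0.03) = -1.8 × 10⁻³ → UNSTABLE
  166–194 m: −αΔT+βΔS = −(1.5 × 10⁻⁴)(-10.7)+(8 × 10⁻⁴)(-1.69) = 2.5 × 10⁻⁴ → stable
  194–201 m: −αΔT+βΔS = −(1.5 × 10⁻⁴)(+0.2)+(8 × 10⁻⁴)(+0.16) = 9.8 × 10⁻⁵ → stable
The 164–166 m interval has Δρ < 0: lighter water underlies denser water.

164–166 m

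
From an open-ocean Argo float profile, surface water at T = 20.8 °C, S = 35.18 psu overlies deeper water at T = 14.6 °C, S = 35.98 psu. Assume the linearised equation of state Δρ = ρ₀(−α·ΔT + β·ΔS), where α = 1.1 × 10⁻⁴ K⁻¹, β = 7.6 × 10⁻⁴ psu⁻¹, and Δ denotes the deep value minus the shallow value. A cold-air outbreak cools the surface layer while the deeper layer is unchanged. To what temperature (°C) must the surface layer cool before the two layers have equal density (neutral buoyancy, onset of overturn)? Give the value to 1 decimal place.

Neutral buoyancy requires Δρ = 0, i.e. −α(T_deep − T_surf′) + β(S_deep − S_surf) = 0.
T_surf′ = T_deep − (β/α)·ΔS = 14.6 − (7.6 × 10⁻⁴/1.1 × 10⁻⁴)·(+0.80) = 9.073 °C.
Cooling required: 20.8 − (9.073) = 11.727 °C.

9.1 °C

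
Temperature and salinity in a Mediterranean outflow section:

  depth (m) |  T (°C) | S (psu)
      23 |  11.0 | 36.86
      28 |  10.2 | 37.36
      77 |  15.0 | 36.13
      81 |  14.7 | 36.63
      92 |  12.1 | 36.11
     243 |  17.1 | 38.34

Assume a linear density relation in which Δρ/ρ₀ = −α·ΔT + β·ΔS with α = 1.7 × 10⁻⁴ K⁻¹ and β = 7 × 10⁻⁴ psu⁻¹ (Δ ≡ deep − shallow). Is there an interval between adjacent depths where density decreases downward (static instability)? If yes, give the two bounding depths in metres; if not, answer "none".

28–77 m

Evaluate Δρ/ρ₀ = −αΔT + βΔS across each adjacent pair:
  23–28 m: −αΔT+βΔS = −(1.7 × 10⁻⁴)(-0.8)+(7 × 10⁻⁴)(+0.50) = 4.9 × 10⁻⁴ → stable
  28–77 m: −αΔT+βΔS = −(1.7 × 10⁻⁴)(+4.8)+(7 × 10⁻⁴)(-1.23) = -1.7 × 10⁻³ → UNSTABLE
  77–81 m: −αΔT+βΔS = −(1.7 × 10⁻⁴)(-0.3)+(7 × 10⁻⁴)(+0.50) = 4.0 × 10⁻⁴ → stable
  81–92 m: −αΔT+βΔS = −(1.7 × 10⁻⁴)(-2.6)+(7 × 10⁻⁴)(-0.52) = 7.8 × 10⁻⁵ → stable
  92–243 m: −αΔT+βΔS = −(1.7 × 10⁻⁴)(+5.0)+(7 × 10⁻⁴)(+2.23) = 7.1 × 10⁻⁴ → stable
The 28–77 m interval has Δρ < 0: lighter water underlies denser water.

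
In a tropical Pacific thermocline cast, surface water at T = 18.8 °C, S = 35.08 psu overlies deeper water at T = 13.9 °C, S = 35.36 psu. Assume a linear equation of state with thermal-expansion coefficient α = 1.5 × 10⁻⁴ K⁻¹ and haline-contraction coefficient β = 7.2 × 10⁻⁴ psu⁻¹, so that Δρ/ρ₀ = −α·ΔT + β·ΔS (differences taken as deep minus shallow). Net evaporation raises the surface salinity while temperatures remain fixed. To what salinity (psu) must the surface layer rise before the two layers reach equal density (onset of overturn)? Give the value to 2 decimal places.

36.38 psu

Neutral buoyancy requires −α(T_deep − T_surf) + β(S_deep − S_surf′) = 0.
S_surf′ = S_deep − (α/β)·ΔT = 35.36 − (1.5 × 10⁻⁴/7.2 × 10⁻⁴)·(-4.9) = 36.3808 psu.
Increase required: 36.3808 − 35.08 = 1.3008 psu.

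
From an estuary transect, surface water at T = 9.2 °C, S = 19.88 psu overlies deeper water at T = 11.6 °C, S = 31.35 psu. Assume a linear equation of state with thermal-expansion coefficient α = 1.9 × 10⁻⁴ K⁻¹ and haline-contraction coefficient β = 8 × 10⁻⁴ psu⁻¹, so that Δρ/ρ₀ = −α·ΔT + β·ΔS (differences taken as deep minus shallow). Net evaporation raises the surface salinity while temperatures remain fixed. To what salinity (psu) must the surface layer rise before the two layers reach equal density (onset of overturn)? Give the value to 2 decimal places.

Neutral buoyancy requires −α(T_deep − T_surf) + β(S_deep − S_surf′) = 0.
S_surf′ = S_deep − (α/β)·ΔT = 31.35 − (1.9 × 10⁻⁴/8 × 10⁻⁴)·(+2.4) = 30.7800 psu.
Increase required: 30.7800 − 19.88 = 10.9000 psu.

30.78 psu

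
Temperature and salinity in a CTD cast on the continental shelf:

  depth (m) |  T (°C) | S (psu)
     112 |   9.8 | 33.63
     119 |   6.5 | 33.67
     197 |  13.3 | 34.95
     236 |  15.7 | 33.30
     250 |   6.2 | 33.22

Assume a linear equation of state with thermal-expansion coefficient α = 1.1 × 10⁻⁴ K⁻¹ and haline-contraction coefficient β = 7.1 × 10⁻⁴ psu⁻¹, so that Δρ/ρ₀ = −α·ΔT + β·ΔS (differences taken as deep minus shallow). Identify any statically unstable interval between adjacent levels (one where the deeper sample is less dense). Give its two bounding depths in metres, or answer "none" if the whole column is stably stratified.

197–236 m

Evaluate Δρ/ρ₀ = −αΔT + βΔS across each adjacent pair:
  112–119 m: −αΔT+βΔS = −(1.1 × 10⁻⁴)(-3.3)+(7.1 × 10⁻⁴)(+0.04) = 3.9 × 10⁻⁴ → stable
  119–197 m: −αΔT+βΔS = −(1.1 × 10⁻⁴)(+6.8)+(7.1 × 10⁻⁴)(+1.28) = 1.6 × 10⁻⁴ → stable
  197–236 m: −αΔT+βΔS = −(1.1 × 10⁻⁴)(+2.4)+(7.1 × 10⁻⁴)(-1.65) = -1.4 × 10⁻³ → UNSTABLE
  236–250 m: −αΔT+βΔS = −(1.1 × 10⁻⁴)(-9.5)+(7.1 × 10⁻⁴)(-0.08) = 9.9 × 10⁻⁴ → stable
The 197–236 m interval has Δρ < 0: lighter water underlies denser water.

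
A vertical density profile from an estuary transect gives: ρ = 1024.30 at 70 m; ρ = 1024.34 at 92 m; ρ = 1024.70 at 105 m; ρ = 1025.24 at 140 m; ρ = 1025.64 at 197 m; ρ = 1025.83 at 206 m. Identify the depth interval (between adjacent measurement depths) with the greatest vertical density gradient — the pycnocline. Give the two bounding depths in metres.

Compute the density gradient over each adjacent pair:
  70–92 m: Δρ/Δz = 0.04/22 = 1.8 × 10⁻³ kg m⁻⁴
  92–105 m: Δρ/Δz = 0.36/13 = 0.028 kg m⁻⁴
  105–140 m: Δρ/Δz = 0.54/35 = 0.015 kg m⁻⁴
  140–197 m: Δρ/Δz = 0.40/57 = 7.0 × 10⁻³ kg m⁻⁴
  197–206 m: Δρ/Δz = 0.19/9 = 0.021 kg m⁻⁴
The largest gradient is in the 92–105 m interval — the pycnocline.

92–105 m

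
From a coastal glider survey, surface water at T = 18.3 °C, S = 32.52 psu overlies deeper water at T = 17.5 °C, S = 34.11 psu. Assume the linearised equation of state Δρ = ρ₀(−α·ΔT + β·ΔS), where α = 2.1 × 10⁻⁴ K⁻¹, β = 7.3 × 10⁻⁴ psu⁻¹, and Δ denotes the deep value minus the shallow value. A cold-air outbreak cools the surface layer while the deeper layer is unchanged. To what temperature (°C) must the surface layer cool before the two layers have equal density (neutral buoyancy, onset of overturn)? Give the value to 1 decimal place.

12.0 °C

Neutral buoyancy requires Δρ = 0, i.e. −α(T_deep − T_surf′) + β(S_deep − S_surf) = 0.
T_surf′ = T_deep − (β/α)·ΔS = 17.5 − (7.3 × 10⁻⁴/2.1 × 10⁻⁴)·(+1.59) = 11.973 °C.
Cooling required: 18.3 − (11.973) = 6.327 °C.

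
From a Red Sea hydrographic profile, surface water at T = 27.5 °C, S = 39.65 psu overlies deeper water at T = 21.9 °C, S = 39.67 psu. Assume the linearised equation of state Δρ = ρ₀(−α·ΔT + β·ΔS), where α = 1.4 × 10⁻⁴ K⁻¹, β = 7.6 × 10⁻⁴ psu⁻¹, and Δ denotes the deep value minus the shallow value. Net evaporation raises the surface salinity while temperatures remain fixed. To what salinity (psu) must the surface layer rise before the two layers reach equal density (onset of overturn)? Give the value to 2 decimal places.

40.70 psu

Neutral buoyancy requires −α(T_deep − T_surf) + β(S_deep − S_surf′) = 0.
S_surf′ = S_deep − (α/β)·ΔT = 39.67 − (1.4 × 10⁻⁴/7.6 × 10⁻⁴)·(-5.6) = 40.7016 psu.
Increase required: 40.7016 − 39.65 = 1.0516 psu.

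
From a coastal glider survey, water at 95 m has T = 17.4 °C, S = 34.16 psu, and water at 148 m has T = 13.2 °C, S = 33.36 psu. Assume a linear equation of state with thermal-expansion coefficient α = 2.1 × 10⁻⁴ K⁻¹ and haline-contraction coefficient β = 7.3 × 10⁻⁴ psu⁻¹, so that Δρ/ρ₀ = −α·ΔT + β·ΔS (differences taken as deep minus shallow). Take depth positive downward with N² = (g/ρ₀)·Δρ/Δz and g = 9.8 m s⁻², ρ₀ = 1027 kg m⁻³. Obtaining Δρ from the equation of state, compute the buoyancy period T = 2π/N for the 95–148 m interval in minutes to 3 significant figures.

14.1 min

ΔT = -4.2 K, ΔS = -0.80 psu (deep − shallow).
Δρ/ρ₀ = −αΔT + βΔS = 8.82 × 10⁻⁴ − 5.84 × 10⁻⁴ = 2.98 × 10⁻⁴, so Δρ ≈ 0.3060 kg m⁻³.
N² = (g/ρ₀)·Δρ/Δz = g·(Δρ/ρ₀)/Δz = 9.8 × 2.98 × 10⁻⁴ / 53 = 5.5102 × 10⁻⁵ s⁻².
N = √(5.5102 × 10⁻⁵) = 7.4231 × 10⁻³ rad s⁻¹ → T = 2π/N = 846.44 s = 14.107 min ≈ 14.1 min.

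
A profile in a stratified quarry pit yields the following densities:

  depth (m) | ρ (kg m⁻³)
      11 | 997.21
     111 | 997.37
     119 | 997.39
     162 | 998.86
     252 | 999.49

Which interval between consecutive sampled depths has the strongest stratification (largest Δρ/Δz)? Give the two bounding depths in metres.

Compute the density gradient over each adjacent pair:
  11–111 m: Δρ/Δz = 0.16/100 = 1.6 × 10⁻³ kg m⁻⁴
  111–119 m: Δρ/Δz = 0.02/8 = 2.5 × 10⁻³ kg m⁻⁴
  119–162 m: Δρ/Δz = 1.47/43 = 0.034 kg m⁻⁴
  162–252 m: Δρ/Δz = 0.63/90 = 7.0 × 10⁻³ kg m⁻⁴
The largest gradient is in the 119–162 m interval — the pycnocline.

119–162 m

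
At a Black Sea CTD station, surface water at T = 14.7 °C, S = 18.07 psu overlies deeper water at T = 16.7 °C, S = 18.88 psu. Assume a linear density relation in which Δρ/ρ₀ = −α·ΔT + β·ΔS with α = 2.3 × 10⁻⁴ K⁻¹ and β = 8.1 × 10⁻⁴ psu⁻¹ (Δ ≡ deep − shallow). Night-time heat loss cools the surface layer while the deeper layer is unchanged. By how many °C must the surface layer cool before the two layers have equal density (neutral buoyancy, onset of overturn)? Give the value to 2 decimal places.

Neutral buoyancy requires Δρ = 0, i.e. −α(T_deep − T_surf′) + β(S_deep − S_surf) = 0.
T_surf′ = T_deep − (β/α)·ΔS = 16.7 − (8.1 × 10⁻⁴/2.3 × 10⁻⁴)·(+0.81) = 13.8474 °C.
Cooling required: 14.7 − (13.8474) = 0.8526 °C.

0.85 °C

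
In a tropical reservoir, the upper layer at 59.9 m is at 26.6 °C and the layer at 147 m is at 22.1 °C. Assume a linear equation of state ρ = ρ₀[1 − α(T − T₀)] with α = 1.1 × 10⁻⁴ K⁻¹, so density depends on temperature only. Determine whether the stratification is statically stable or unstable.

ΔT = 22.1 − 26.6 = -4.5 K, so Δρ/ρ₀ = −αΔT = 4.95 × 10⁻⁴.
Δρ/ρ₀ > 0, so Δρ > 0: deeper water is denser → statically stable.

stable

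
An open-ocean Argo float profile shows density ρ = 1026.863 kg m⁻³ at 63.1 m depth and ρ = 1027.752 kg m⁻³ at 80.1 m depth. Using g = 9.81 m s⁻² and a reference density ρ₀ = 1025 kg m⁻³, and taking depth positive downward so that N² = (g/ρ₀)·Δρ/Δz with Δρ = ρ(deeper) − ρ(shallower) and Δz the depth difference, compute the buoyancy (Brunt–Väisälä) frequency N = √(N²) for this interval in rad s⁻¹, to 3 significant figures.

0.0224 rad s⁻¹

Δρ = 1027.752 − 1026.863 = 0.889 kg m⁻³ over Δz = 80.1 − 63.1 = 17 m.
N² = (9.81/1025) × (0.889/17) = 5.0049 × 10⁻⁴ s⁻².
N = √(5.0049 × 10⁻⁴) = 0.022372 rad s⁻¹ ≈ 0.0224 rad s⁻¹.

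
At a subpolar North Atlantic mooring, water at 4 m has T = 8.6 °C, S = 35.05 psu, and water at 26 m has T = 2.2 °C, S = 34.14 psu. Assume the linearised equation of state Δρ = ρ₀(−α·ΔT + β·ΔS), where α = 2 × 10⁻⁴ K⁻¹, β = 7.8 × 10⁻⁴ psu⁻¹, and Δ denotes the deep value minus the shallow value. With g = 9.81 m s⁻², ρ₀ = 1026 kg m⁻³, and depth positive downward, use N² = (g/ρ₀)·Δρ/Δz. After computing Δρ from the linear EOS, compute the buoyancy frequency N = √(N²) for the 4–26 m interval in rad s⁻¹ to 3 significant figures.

ΔT = -6.4 K, ΔS = -0.91 psu (deep − shallow).
Δρ/ρ₀ = −αΔT + βΔS = 1.28 × 10⁻³ − 7.098 × 10⁻⁴ = 5.702 × 10⁻⁴, so Δρ ≈ 0.5850 kg m⁻³.
N² = (g/ρ₀)·Δρ/Δz = g·(Δρ/ρ₀)/Δz = 9.81 × 5.702 × 10⁻⁴ / 22 = 2.5426 × 10⁻⁴ s⁻².
N = √(2.5426 × 10⁻⁴) = 0.015946 rad s⁻¹ ≈ 0.0159 rad s⁻¹.

0.0159 rad s⁻¹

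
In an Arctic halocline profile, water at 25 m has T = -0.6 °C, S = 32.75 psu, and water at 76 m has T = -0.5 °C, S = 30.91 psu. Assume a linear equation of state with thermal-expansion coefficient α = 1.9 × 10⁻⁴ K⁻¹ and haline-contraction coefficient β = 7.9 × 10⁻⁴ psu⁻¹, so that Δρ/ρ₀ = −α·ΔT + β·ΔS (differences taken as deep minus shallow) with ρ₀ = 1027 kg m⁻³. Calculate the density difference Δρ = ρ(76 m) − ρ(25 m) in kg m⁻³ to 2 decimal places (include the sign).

ΔT = +0.1 K, ΔS = -1.84 psu (deep − shallow).
Δρ/ρ₀ = −(1.9 × 10⁻⁴)(+0.1) + (7.9 × 10⁻⁴)(-1.84) = -1.4726 × 10⁻³.
Δρ = 1027 × (-1.4726 × 10⁻³) = -1.51 kg m⁻³.
Negative Δρ: lighter below, statically unstable.

-1.51 kg m⁻³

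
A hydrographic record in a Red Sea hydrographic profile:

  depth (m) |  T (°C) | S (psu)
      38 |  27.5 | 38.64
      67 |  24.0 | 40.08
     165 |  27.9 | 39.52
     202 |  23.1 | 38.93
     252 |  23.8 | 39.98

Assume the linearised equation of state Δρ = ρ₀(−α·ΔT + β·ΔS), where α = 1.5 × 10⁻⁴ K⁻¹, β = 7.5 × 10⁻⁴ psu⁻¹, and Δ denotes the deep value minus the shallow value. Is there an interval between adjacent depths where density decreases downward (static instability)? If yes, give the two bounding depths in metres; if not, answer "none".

Evaluate Δρ/ρ₀ = −αΔT + βΔS across each adjacent pair:
  38–67 m: −αΔT+βΔS = −(1.5 × 10⁻⁴)(-3.5)+(7.5 × 10⁻⁴)(+1.44) = 1.6 × 10⁻³ → stable
  67–165 m: −αΔT+βΔS = −(1.5 × 10⁻⁴)(+3.9)+(7.5 × 10⁻⁴)(-0.56) = -1.0 × 10⁻³ → UNSTABLE
  165–202 m: −αΔT+βΔS = −(1.5 × 10⁻⁴)(-4.8)+(7.5 × 10⁻⁴)(-0.59) = 2.8 × 10⁻⁴ → stable
  202–252 m: −αΔT+βΔS = −(1.5 × 10⁻⁴)(+0.7)+(7.5 × 10⁻⁴)(+1.05) = 6.8 × 10⁻⁴ → stable
The 67–165 m interval has Δρ < 0: lighter water underlies denser water.

67–165 m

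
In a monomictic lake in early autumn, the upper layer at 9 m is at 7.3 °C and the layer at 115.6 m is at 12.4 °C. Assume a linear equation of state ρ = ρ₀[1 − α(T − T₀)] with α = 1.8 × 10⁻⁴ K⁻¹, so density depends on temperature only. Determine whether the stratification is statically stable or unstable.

ΔT = 12.4 − 7.3 = +5.1 K, so Δρ/ρ₀ = −αΔT = -9.18 × 10⁻⁴.
Δρ/ρ₀ < 0, so Δρ < 0: deeper water is lighter → statically unstable; the column would overturn.

unstable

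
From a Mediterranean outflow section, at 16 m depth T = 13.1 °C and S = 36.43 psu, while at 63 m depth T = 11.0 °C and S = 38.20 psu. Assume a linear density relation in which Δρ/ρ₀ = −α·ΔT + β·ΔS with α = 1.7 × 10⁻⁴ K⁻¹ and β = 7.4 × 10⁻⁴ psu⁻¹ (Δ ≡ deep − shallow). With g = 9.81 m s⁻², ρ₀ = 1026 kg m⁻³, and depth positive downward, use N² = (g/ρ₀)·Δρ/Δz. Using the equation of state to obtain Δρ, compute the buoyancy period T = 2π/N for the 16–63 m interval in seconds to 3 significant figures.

337 s

ΔT = -2.1 K, ΔS = +1.77 psu (deep − shallow).
Δρ/ρ₀ = −αΔT + βΔS = 3.57 × 10⁻⁴ + 1.3098 × 10⁻³ = 1.6668 × 10⁻³, so Δρ ≈ 1.710 kg m⁻³.
N² = (g/ρ₀)·Δρ/Δz = g·(Δρ/ρ₀)/Δz = 9.81 × 1.6668 × 10⁻³ / 47 = 3.4790 × 10⁻⁴ s⁻².
N = √(3.4790 × 10⁻⁴) = 0.018652 rad s⁻¹ → T = 2π/N = 336.86 s ≈ 337 s.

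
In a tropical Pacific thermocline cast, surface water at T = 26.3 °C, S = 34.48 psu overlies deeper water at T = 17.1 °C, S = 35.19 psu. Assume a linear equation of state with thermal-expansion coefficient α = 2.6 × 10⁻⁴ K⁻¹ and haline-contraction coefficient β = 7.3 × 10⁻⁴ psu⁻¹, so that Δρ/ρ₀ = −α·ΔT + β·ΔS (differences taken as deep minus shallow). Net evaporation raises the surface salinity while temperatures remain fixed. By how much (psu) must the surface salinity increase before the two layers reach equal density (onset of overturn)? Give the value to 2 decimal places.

Neutral buoyancy requires −α(T_deep − T_surf) + β(S_deep − S_surf′) = 0.
S_surf′ = S_deep − (α/β)·ΔT = 35.19 − (2.6 × 10⁻⁴/7.3 × 10⁻⁴)·(-9.2) = 38.4667 psu.
Increase required: 38.4667 − 34.48 = 3.9867 psu.

3.99 psu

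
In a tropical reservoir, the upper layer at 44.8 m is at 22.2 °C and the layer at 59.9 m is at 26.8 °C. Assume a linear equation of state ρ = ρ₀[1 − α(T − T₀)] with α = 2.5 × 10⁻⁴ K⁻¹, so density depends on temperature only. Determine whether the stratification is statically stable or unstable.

ΔT = 26.8 − 22.2 = +4.6 K, so Δρ/ρ₀ = −αΔT = -1.15 × 10⁻³.
Δρ/ρ₀ < 0, so Δρ < 0: deeper water is lighter → statically unstable; the column would overturn.

unstable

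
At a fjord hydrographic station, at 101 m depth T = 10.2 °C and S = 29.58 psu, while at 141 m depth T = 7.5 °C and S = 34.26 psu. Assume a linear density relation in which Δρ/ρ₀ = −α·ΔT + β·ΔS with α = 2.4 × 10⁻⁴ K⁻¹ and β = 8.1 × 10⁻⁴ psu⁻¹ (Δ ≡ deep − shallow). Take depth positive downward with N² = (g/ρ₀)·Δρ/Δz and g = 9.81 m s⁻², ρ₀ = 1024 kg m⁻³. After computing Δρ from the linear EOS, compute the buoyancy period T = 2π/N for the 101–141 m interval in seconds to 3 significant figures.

ΔT = -2.7 K, ΔS = +4.68 psu (deep − shallow).
Δρ/ρ₀ = −αΔT + βΔS = 6.48 × 10⁻⁴ + 3.7908 × 10⁻³ = 4.4388 × 10⁻³, so Δρ ≈ 4.545 kg m⁻³.
N² = (g/ρ₀)·Δρ/Δz = g·(Δρ/ρ₀)/Δz = 9.81 × 4.4388 × 10⁻³ / 40 = 1.0886 × 10⁻³ s⁻².
N = √(1.0886 × 10⁻³) = 0.032994 rad s⁻¹ → T = 2π/N = 190.43 s ≈ 190 s.

190 s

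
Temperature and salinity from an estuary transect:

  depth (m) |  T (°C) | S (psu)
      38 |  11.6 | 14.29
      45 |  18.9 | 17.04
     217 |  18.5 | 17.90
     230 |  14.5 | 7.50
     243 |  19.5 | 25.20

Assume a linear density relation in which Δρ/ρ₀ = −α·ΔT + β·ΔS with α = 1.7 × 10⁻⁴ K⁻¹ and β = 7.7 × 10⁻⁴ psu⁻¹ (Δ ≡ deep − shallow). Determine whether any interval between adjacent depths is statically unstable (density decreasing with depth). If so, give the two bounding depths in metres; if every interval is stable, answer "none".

Evaluate Δρ/ρ₀ = −αΔT + βΔS across each adjacent pair:
  38–45 m: −αΔT+βΔS = −(1.7 × 10⁻⁴)(+7.3)+(7.7 × 10⁻⁴)(+2.75) = 8.8 × 10⁻⁴ → stable
  45–217 m: −αΔT+βΔS = −(1.7 × 10⁻⁴)(-0.4)+(7.7 × 10⁻⁴)(+0.86) = 7.3 × 10⁻⁴ → stable
  217–230 m: −αΔT+βΔS = −(1.7 × 10⁻⁴)(-4.0)+(7.7 × 10⁻⁴)(-10.40) = -7.3 × 10⁻³ → UNSTABLE
  230–243 m: −αΔT+βΔS = −(1.7 × 10⁻⁴)(+5.0)+(7.7 × 10⁻⁴)(+17.70) = 0.013 → stable
The 217–230 m interval has Δρ < 0: lighter water underlies denser water.

217–230 m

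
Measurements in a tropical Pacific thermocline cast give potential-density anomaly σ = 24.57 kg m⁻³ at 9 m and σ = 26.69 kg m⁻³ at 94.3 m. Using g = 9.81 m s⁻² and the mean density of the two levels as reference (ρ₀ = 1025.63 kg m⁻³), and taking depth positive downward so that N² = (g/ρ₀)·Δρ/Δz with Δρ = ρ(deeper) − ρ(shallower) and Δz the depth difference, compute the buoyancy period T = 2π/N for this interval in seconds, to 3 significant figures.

Δρ = 1026.69 − 1024.57 = 2.12 kg m⁻³ over Δz = 94.3 − 9 = 85.3 m.
N² = (9.81/1025.63) × (2.12/85.3) = 2.3772 × 10⁻⁴ s⁻².
N = √(2.3772 × 10⁻⁴) = 0.015418 rad s⁻¹, so T = 2π/N = 407.52 s ≈ 408 s.
A positive N² confirms static stability across the interval.

408 s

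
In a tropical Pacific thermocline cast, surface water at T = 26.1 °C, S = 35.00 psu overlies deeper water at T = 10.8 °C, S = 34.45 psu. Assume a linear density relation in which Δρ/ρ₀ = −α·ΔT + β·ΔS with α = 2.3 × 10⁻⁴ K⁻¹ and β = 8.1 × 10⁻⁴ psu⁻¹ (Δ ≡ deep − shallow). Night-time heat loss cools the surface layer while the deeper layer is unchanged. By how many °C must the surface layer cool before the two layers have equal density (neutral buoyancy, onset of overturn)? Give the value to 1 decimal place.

Neutral buoyancy requires Δρ = 0, i.e. −α(T_deep − T_surf′) + β(S_deep − S_surf) = 0.
T_surf′ = T_deep − (β/α)·ΔS = 10.8 − (8.1 × 10⁻⁴/2.3 × 10⁻⁴)·(-0.55) = 12.737 °C.
Cooling required: 26.1 − (12.737) = 13.363 °C.

13.4 °C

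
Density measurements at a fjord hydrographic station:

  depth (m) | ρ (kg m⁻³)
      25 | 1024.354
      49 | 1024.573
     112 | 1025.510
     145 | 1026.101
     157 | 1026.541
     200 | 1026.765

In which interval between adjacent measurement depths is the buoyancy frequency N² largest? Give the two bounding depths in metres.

145–157 m

Compute the density gradient over each adjacent pair:
  25–49 m: Δρ/Δz = 0.219/24 = 9.1 × 10⁻³ kg m⁻⁴
  49–112 m: Δρ/Δz = 0.937/63 = 0.015 kg m⁻⁴
  112–145 m: Δρ/Δz = 0.591/33 = 0.018 kg m⁻⁴
  145–157 m: Δρ/Δz = 0.440/12 = 0.037 kg m⁻⁴
  157–200 m: Δρ/Δz = 0.224/43 = 5.2 × 10⁻³ kg m⁻⁴
The largest gradient is in the 145–157 m interval — the pycnocline.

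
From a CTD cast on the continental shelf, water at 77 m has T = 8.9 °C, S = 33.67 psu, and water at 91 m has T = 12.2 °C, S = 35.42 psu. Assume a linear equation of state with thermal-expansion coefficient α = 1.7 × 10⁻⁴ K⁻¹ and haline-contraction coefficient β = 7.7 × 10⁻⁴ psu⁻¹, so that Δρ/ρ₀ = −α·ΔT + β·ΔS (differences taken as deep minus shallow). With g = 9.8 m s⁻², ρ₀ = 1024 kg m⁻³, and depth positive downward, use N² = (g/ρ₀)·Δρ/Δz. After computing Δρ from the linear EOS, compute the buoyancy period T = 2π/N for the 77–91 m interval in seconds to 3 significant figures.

268 s

ΔT = +3.3 K, ΔS = +1.75 psu (deep − shallow).
Δρ/ρ₀ = −αΔT + βΔS = -5.61 × 10⁻⁴ + 1.3475 × 10⁻³ = 7.865 × 10⁻⁴, so Δρ ≈ 0.8054 kg m⁻³.
N² = (g/ρ₀)·Δρ/Δz = g·(Δρ/ρ₀)/Δz = 9.8 × 7.865 × 10⁻⁴ / 14 = 5.5055 × 10⁻⁴ s⁻².
N = √(5.5055 × 10⁻⁴) = 0.023464 rad s⁻¹ → T = 2π/N = 267.78 s ≈ 268 s.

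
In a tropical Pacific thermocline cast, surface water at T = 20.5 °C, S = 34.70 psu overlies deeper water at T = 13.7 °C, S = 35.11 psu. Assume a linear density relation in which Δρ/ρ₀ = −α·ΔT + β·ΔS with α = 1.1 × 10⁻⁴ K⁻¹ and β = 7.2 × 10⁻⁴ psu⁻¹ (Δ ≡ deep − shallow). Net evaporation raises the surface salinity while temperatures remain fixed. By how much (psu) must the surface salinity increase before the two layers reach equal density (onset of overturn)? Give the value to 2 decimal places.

1.45 psu

Neutral buoyancy requires −α(T_deep − T_surf) + β(S_deep − S_surf′) = 0.
S_surf′ = S_deep − (α/β)·ΔT = 35.11 − (1.1 × 10⁻⁴/7.2 × 10⁻⁴)·(-6.8) = 36.1489 psu.
Increase required: 36.1489 − 34.70 = 1.4489 psu.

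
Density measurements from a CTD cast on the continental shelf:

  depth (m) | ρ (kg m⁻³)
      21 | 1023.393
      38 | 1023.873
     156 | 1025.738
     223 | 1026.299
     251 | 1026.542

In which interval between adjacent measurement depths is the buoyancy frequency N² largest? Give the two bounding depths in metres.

Compute the density gradient over each adjacent pair:
  21–38 m: Δρ/Δz = 0.480/17 = 0.028 kg m⁻⁴
  38–156 m: Δρ/Δz = 1.865/118 = 0.016 kg m⁻⁴
  156–223 m: Δρ/Δz = 0.561/67 = 8.4 × 10⁻³ kg m⁻⁴
  223–251 m: Δρ/Δz = 0.243/28 = 8.7 × 10⁻³ kg m⁻⁴
The largest gradient is in the 21–38 m interval — the pycnocline.

21–38 m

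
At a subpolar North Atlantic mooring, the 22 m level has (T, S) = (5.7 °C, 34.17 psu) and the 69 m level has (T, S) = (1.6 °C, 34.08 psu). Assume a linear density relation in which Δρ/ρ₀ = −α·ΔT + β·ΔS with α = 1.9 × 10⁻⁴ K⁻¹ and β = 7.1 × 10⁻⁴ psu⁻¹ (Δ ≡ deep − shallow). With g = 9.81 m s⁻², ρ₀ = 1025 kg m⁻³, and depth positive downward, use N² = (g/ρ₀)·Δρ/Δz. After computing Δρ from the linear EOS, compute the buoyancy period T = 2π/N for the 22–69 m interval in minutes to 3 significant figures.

8.57 min

ΔT = -4.1 K, ΔS = -0.09 psu (deep − shallow).
Δρ/ρ₀ = −αΔT + βΔS = 7.79 × 10⁻⁴ − 6.39 × 10⁻⁵ = 7.151 × 10⁻⁴, so Δρ ≈ 0.7330 kg m⁻³.
N² = (g/ρ₀)·Δρ/Δz = g·(Δρ/ρ₀)/Δz = 9.81 × 7.151 × 10⁻⁴ / 47 = 1.4926 × 10⁻⁴ s⁻².
N = √(1.4926 × 10⁻⁴) = 0.012217 rad s⁻¹ → T = 2π/N = 514.30 s = 8.5717 min ≈ 8.57 min.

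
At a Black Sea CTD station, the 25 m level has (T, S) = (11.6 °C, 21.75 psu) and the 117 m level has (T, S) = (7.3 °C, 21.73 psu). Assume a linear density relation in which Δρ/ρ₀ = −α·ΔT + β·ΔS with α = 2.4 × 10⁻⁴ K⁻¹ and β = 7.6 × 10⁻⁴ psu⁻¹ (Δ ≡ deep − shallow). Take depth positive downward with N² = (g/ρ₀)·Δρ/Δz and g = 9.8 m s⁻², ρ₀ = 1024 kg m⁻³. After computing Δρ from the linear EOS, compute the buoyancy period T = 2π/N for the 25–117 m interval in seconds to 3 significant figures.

604 s

ΔT = -4.3 K, ΔS = -0.02 psu (deep − shallow).
Δρ/ρ₀ = −αΔT + βΔS = 1.032 × 10⁻³ − 1.52 × 10⁻⁵ = 1.0168 × 10⁻³, so Δρ ≈ 1.041 kg m⁻³.
N² = (g/ρ₀)·Δρ/Δz = g·(Δρ/ρ₀)/Δz = 9.8 × 1.0168 × 10⁻³ / 92 = 1.0831 × 10⁻⁴ s⁻².
N = √(1.0831 × 10⁻⁴) = 0.010407 rad s⁻¹ → T = 2π/N = 603.75 s ≈ 604 s.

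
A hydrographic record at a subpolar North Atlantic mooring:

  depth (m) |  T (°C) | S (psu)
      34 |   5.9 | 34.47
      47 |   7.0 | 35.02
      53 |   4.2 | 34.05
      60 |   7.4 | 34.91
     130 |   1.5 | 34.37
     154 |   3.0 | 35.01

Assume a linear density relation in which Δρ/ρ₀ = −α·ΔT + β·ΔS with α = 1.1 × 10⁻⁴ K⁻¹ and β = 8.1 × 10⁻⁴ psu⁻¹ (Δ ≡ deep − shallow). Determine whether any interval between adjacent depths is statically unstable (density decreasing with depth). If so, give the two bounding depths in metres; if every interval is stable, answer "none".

Evaluate Δρ/ρ₀ = −αΔT + βΔS across each adjacent pair:
  34–47 m: −αΔT+βΔS = −(1.1 × 10⁻⁴)(+1.1)+(8.1 × 10⁻⁴)(+0.55) = 3.2 × 10⁻⁴ → stable
  47–53 m: −αΔT+βΔS = −(1.1 × 10⁻⁴)(-2.8)+(8.1 × 10⁻⁴)(-0.97) = -4.8 × 10⁻⁴ → UNSTABLE
  53–60 m: −αΔT+βΔS = −(1.1 × 10⁻⁴)(+3.2)+(8.1 × 10⁻⁴)(+0.86) = 3.4 × 10⁻⁴ → stable
  60–130 m: −αΔT+βΔS = −(1.1 × 10⁻⁴)(-5.9)+(8.1 × 10⁻⁴)(-0.54) = 2.1 × 10⁻⁴ → stable
  130–154 m: −αΔT+βΔS = −(1.1 × 10⁻⁴)(+1.5)+(8.1 × 10⁻⁴)(+0.64) = 3.5 × 10⁻⁴ → stable
The 47–53 m interval has Δρ < 0: lighter water underlies denser water.

47–53 m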